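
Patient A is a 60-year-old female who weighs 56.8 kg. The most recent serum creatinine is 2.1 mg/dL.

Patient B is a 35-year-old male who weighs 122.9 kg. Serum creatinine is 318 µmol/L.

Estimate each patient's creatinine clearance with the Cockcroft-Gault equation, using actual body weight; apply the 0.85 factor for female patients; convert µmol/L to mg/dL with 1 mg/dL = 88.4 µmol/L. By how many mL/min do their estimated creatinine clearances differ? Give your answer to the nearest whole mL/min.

Patient A: CrCl = (140 − 60) × 56.8 / (72 × 2.1) × 0.85 = 4544.0 / 151.20 × 0.85 ≈ 25.5 mL/min
Patient B: SCr = 318 / 88.4 = 3.597 mg/dL
Patient B: CrCl = (140 − 35) × 122.9 / (72 × 3.597) = 12904.5 / 258.98 ≈ 49.8 mL/min
|25.5 − 49.8| = 24.3 mL/min

24 mL/min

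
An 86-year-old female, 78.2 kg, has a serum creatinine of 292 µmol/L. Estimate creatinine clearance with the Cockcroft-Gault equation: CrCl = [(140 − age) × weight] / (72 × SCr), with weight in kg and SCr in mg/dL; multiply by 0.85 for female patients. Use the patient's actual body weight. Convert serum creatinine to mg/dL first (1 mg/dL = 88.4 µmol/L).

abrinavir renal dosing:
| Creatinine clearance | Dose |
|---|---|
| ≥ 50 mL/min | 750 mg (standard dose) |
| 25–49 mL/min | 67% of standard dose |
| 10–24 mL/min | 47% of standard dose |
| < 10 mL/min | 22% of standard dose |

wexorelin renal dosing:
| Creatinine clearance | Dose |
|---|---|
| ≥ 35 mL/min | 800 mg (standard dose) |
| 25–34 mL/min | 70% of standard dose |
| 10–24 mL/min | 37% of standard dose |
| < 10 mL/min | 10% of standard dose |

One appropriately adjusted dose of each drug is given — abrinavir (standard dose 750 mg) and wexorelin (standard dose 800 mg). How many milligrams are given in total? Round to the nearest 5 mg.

650 mg

SCr = 292 / 88.4 = 3.303 mg/dL
CrCl = (140 − 86) × 78.2 / (72 × 3.303) × 0.85 = 4222.8 / 237.82 × 0.85 ≈ 15.1 mL/min
CrCl ≈ 15 mL/min.
abrinavir: 10–24 mL/min → 47% of 750 mg = 352.5 mg.
wexorelin: 10–24 mL/min → 37% of 800 mg = 296 mg.
Total = 352.5 + 296 = 648.5 mg.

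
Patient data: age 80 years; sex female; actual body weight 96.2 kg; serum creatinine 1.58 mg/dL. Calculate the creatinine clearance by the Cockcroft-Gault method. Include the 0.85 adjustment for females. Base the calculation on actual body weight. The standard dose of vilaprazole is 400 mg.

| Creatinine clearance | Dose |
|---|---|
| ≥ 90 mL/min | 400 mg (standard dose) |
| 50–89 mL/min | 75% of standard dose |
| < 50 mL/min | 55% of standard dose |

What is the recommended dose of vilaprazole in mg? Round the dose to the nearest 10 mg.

CrCl = (140 − 80) × 96.2 / (72 × 1.58) × 0.85 = 5772.0 / 113.76 × 0.85 ≈ 43.1 mL/min
CrCl ≈ 43 mL/min → bracket < 50 mL/min.
55% of 400 mg = 220 mg

220 mg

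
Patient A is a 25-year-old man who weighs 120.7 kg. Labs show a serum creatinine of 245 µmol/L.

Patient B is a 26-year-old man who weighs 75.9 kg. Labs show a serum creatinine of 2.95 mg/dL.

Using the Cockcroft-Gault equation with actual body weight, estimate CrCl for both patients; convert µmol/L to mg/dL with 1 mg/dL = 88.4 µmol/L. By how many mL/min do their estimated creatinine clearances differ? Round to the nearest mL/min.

Patient A: SCr = 245 / 88.4 = 2.771 mg/dL
Patient A: CrCl = (140 − 25) × 120.7 / (72 × 2.771) = 13880.5 / 199.51 ≈ 69.6 mL/min
Patient B: CrCl = (140 − 26) × 75.9 / (72 × 2.95) = 8652.6 / 212.40 ≈ 40.7 mL/min
|69.6 − 40.7| = 28.9 mL/min

29 mL/min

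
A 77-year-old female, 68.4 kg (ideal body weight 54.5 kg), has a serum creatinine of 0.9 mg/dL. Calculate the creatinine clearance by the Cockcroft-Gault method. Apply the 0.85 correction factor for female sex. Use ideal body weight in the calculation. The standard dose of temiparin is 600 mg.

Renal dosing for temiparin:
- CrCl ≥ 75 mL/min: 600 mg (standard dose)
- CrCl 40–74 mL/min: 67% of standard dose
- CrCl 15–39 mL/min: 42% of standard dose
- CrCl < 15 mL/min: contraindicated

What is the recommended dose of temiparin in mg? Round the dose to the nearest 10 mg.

400 mg

CrCl = (140 − 77) × 54.5 / (72 × 0.9) × 0.85 = 3433.5 / 64.80 × 0.85 ≈ 45.0 mL/min
CrCl ≈ 45 mL/min → bracket 40–74 mL/min.
67% of 600 mg = 402 mg → 400 mg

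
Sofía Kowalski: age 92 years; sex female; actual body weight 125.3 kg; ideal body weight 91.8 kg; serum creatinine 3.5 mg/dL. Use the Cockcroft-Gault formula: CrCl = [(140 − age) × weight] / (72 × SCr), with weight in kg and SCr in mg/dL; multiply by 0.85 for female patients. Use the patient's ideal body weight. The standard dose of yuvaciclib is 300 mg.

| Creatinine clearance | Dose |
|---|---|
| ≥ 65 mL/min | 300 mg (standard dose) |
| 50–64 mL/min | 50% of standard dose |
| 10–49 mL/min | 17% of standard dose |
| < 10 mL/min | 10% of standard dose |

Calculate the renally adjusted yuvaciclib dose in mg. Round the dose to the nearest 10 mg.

CrCl = (140 − 92) × 91.8 / (72 × 3.5) × 0.85 = 4406.4 / 252.00 × 0.85 ≈ 14.9 mL/min
CrCl ≈ 15 mL/min → bracket 10–49 mL/min.
17% of 300 mg = 51 mg → 50 mg

50 mg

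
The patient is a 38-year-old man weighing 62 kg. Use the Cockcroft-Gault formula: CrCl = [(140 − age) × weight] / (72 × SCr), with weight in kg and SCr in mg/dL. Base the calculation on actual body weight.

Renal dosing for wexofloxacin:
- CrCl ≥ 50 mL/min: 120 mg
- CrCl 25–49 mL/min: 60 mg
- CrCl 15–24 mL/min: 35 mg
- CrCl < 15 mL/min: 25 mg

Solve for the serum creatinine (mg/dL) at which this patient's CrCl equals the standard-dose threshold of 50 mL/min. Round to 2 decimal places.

1.76 mg/dL

Standard dose requires CrCl ≥ 50 mL/min.
Set (140 − 38) × 62 / (72 × SCr) = 50
SCr = (140 − 38) × 62 / (72 × 50) = 1.757 mg/dL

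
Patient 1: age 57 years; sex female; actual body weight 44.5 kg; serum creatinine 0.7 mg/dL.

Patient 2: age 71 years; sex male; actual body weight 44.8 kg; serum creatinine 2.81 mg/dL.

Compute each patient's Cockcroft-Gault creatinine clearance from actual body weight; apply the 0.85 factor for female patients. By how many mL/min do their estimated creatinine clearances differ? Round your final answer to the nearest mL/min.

47 mL/min

Patient 1: CrCl = (140 − 57) × 44.5 / (72 × 0.7) × 0.85 = 3693.5 / 50.40 × 0.85 ≈ 62.3 mL/min
Patient 2: CrCl = (140 − 71) × 44.8 / (72 × 2.81) = 3091.2 / 202.32 ≈ 15.3 mL/min
|62.3 − 15.3| = 47.0 mL/min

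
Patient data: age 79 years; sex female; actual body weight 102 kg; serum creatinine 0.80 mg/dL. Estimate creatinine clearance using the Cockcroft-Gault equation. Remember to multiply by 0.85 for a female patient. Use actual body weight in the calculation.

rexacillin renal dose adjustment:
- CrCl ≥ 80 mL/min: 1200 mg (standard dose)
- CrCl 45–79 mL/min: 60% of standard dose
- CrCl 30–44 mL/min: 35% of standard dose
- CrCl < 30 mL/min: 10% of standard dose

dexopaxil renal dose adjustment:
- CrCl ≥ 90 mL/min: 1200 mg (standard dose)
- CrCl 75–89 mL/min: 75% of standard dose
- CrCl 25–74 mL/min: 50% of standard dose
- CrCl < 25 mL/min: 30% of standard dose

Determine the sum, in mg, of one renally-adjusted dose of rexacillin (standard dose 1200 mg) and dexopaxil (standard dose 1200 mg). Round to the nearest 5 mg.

CrCl = (140 − 79) × 102 / (72 × 0.8) × 0.85 = 6222.0 / 57.60 × 0.85 ≈ 91.8 mL/min
CrCl ≈ 92 mL/min.
rexacillin: ≥ 80 mL/min → 100% of 1200 mg = 1200 mg.
dexopaxil: ≥ 90 mL/min → 100% of 1200 mg = 1200 mg.
Total = 1200 + 1200 = 2400 mg.

2400 mg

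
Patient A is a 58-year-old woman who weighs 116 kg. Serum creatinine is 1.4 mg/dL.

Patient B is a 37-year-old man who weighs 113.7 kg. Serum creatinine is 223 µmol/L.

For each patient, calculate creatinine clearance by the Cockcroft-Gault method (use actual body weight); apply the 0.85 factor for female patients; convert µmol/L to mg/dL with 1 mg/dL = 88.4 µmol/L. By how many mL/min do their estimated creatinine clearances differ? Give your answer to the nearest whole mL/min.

Patient A: CrCl = (140 − 58) × 116 / (72 × 1.4) × 0.85 = 9512.0 / 100.80 × 0.85 ≈ 80.2 mL/min
Patient B: SCr = 223 / 88.4 = 2.523 mg/dL
Patient B: CrCl = (140 − 37) × 113.7 / (72 × 2.523) = 11711.1 / 181.66 ≈ 64.5 mL/min
|80.2 − 64.5| = 15.7 mL/min

16 mL/min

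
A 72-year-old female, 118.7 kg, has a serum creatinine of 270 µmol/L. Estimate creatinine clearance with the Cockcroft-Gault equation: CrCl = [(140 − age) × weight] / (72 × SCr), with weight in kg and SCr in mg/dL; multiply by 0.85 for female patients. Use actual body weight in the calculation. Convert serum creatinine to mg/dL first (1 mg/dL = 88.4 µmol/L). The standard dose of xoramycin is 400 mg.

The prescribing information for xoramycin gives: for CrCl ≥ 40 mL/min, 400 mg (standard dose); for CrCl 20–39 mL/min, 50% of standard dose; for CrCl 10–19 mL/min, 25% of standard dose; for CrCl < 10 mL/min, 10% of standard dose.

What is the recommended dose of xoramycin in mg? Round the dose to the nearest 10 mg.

200 mg

SCr = 270 / 88.4 = 3.054 mg/dL
CrCl = (140 − 72) × 118.7 / (72 × 3.054) × 0.85 = 8071.6 / 219.89 × 0.85 ≈ 31.2 mL/min
CrCl ≈ 31 mL/min → bracket 20–39 mL/min.
50% of 400 mg = 200 mg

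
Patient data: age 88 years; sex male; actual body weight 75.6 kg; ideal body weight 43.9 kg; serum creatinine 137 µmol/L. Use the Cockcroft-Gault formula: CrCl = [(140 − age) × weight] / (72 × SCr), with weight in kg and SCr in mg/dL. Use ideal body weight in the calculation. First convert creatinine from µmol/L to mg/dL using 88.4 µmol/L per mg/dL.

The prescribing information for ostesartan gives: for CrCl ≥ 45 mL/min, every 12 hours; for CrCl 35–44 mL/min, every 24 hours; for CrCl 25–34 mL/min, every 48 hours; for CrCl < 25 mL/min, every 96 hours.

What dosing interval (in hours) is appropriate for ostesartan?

SCr = 137 / 88.4 = 1.55 mg/dL
CrCl = (140 − 88) × 43.9 / (72 × 1.55) = 2282.8 / 111.60 ≈ 20.5 mL/min
CrCl ≈ 20 mL/min → bracket < 25 mL/min → every 96 hours.

every 96 hours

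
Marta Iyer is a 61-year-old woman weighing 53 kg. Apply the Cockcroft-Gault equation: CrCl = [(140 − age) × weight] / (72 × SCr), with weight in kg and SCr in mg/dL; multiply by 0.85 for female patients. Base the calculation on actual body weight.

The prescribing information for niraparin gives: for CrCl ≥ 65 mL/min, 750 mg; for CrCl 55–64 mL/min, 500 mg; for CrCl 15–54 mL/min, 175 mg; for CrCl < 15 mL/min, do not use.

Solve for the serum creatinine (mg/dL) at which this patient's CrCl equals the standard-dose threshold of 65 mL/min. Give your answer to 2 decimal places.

0.76 mg/dL

Standard dose requires CrCl ≥ 65 mL/min.
Set (140 − 61) × 53 × 0.85 / (72 × SCr) = 65
SCr = (140 − 61) × 53 × 0.85 / (72 × 65) = 0.760 mg/dL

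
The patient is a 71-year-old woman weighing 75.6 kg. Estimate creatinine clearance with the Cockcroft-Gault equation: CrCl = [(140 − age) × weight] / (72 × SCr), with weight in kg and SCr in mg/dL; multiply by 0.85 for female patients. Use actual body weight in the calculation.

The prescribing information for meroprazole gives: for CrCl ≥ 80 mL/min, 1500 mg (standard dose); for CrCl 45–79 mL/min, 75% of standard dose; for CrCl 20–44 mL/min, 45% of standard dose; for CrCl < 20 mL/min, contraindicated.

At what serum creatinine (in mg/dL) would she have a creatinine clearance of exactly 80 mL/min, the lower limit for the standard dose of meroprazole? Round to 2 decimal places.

0.77 mg/dL

Standard dose requires CrCl ≥ 80 mL/min.
Set (140 − 71) × 75.6 × 0.85 / (72 × SCr) = 80
SCr = (140 − 71) × 75.6 × 0.85 / (72 × 80) = 0.770 mg/dL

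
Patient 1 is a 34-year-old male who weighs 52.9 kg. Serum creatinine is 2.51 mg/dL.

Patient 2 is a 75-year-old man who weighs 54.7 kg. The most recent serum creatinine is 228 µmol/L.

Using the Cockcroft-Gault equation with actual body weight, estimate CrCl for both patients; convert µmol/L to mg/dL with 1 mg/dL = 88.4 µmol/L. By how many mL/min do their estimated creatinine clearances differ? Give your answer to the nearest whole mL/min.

12 mL/min

Patient 1: CrCl = (140 − 34) × 52.9 / (72 × 2.51) = 5607.4 / 180.72 ≈ 31.0 mL/min
Patient 2: SCr = 228 / 88.4 = 2.579 mg/dL
Patient 2: CrCl = (140 − 75) × 54.7 / (72 × 2.579) = 3555.5 / 185.69 ≈ 19.1 mL/min
|31.0 − 19.1| = 11.9 mL/min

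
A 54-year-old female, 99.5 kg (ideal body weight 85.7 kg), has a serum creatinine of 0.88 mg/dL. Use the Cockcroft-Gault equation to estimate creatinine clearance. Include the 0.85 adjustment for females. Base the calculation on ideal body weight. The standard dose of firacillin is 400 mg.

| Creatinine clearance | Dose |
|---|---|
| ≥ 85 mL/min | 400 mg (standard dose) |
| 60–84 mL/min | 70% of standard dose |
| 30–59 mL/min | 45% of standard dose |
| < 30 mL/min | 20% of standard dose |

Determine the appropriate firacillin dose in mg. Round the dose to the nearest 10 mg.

CrCl = (140 − 54) × 85.7 / (72 × 0.88) × 0.85 = 7370.2 / 63.36 × 0.85 ≈ 98.9 mL/min
CrCl ≈ 99 mL/min → bracket ≥ 85 mL/min.
100% of 400 mg = 400 mg

400 mg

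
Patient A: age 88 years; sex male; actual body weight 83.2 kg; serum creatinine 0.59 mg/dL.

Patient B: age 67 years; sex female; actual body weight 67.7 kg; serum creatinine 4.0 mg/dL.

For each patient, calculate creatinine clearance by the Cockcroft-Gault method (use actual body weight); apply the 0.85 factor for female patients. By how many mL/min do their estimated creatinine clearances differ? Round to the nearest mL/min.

Patient A: CrCl = (140 − 88) × 83.2 / (72 × 0.59) = 4326.4 / 42.48 ≈ 101.8 mL/min
Patient B: CrCl = (140 − 67) × 67.7 / (72 × 4) × 0.85 = 4942.1 / 288.00 × 0.85 ≈ 14.6 mL/min
|101.8 − 14.6| = 87.2 mL/min

87 mL/min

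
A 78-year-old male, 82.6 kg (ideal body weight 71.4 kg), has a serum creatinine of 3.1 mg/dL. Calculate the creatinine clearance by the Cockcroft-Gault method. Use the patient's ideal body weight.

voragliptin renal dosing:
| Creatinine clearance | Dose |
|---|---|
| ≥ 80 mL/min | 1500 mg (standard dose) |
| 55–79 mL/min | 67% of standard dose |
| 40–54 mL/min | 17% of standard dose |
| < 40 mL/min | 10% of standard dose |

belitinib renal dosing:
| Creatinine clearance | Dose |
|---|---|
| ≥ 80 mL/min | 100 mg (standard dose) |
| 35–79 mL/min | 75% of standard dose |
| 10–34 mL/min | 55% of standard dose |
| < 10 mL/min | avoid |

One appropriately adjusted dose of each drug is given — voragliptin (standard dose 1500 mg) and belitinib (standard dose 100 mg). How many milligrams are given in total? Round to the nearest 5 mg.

205 mg

CrCl = (140 − 78) × 71.4 / (72 × 3.1) = 4426.8 / 223.20 ≈ 19.8 mL/min
CrCl ≈ 20 mL/min.
voragliptin: < 40 mL/min → 10% of 1500 mg = 150 mg.
belitinib: 10–34 mL/min → 55% of 100 mg = 55 mg.
Total = 150 + 55 = 205 mg.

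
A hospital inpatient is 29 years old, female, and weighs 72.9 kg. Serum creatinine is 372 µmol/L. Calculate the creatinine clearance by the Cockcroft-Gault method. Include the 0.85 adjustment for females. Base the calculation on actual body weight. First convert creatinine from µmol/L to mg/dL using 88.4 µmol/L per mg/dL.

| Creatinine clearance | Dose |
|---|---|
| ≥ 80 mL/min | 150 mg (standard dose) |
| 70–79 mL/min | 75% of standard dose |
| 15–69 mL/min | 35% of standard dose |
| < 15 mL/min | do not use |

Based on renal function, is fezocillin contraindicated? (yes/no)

no

SCr = 372 / 88.4 = 4.208 mg/dL
CrCl = (140 − 29) × 72.9 / (72 × 4.208) × 0.85 = 8091.9 / 302.98 × 0.85 ≈ 22.7 mL/min
CrCl ≈ 23 mL/min, which is ≥ 15 mL/min.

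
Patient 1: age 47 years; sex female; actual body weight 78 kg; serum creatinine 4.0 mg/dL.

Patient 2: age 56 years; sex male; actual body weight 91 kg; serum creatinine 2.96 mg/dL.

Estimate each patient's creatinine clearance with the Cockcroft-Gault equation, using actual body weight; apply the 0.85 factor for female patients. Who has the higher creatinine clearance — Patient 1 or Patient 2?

Patient 2

Patient 1: CrCl = (140 − 47) × 78 / (72 × 4) × 0.85 = 7254.0 / 288.00 × 0.85 ≈ 21.4 mL/min
Patient 2: CrCl = (140 − 56) × 91 / (72 × 2.96) = 7644.0 / 213.12 ≈ 35.9 mL/min
21.4 vs 35.9 mL/min → Patient 2 is higher.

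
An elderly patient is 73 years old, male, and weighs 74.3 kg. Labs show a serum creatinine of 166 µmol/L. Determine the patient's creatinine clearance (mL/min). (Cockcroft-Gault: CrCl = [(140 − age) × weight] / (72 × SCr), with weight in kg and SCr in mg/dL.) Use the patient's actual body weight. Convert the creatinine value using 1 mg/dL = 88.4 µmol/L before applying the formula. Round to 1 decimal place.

36.8 mL/min

SCr = 166 / 88.4 = 1.878 mg/dL
CrCl = (140 − 73) × 74.3 / (72 × 1.878) = 4978.1 / 135.22 ≈ 36.8 mL/min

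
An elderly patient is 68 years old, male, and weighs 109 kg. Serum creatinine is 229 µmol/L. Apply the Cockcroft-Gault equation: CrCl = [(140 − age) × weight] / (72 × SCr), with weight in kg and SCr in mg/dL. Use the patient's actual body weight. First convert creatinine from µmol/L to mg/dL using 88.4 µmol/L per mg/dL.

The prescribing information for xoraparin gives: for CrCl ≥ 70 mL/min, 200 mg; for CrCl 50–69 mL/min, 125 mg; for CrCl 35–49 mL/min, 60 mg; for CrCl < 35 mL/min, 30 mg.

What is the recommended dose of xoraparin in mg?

SCr = 229 / 88.4 = 2.59 mg/dL
CrCl = (140 − 68) × 109 / (72 × 2.59) = 7848.0 / 186.48 ≈ 42.1 mL/min
CrCl ≈ 42 mL/min → bracket 35–49 mL/min.
Dose for this bracket: 60 mg.

60 mg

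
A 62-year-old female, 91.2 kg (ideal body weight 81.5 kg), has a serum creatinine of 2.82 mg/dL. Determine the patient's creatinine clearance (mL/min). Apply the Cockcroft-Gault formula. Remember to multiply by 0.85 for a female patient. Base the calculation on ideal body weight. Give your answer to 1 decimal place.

CrCl = (140 − 62) × 81.5 / (72 × 2.82) × 0.85 = 6357.0 / 203.04 × 0.85 ≈ 26.6 mL/min

26.6 mL/min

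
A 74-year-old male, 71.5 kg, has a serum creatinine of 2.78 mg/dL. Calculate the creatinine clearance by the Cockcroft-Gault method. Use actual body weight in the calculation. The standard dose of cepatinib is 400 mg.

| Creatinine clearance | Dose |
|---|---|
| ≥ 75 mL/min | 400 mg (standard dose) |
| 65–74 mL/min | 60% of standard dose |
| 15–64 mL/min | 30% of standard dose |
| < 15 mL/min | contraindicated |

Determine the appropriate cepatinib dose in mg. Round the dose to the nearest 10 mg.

120 mg

CrCl = (140 − 74) × 71.5 / (72 × 2.78) = 4719.0 / 200.16 ≈ 23.6 mL/min
CrCl ≈ 24 mL/min → bracket 15–64 mL/min.
30% of 400 mg = 120 mg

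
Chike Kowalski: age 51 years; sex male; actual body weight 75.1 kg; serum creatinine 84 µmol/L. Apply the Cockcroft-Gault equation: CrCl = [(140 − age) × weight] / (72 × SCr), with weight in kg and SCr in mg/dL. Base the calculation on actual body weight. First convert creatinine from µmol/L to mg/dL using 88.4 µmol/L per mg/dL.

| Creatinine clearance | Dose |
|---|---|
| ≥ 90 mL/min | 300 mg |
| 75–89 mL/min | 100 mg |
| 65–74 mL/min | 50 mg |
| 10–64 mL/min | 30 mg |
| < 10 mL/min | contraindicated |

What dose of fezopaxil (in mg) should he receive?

300 mg

SCr = 84 / 88.4 = 0.95 mg/dL
CrCl = (140 − 51) × 75.1 / (72 × 0.95) = 6683.9 / 68.40 ≈ 97.7 mL/min
CrCl ≈ 98 mL/min → bracket ≥ 90 mL/min.
Dose for this bracket: 300 mg.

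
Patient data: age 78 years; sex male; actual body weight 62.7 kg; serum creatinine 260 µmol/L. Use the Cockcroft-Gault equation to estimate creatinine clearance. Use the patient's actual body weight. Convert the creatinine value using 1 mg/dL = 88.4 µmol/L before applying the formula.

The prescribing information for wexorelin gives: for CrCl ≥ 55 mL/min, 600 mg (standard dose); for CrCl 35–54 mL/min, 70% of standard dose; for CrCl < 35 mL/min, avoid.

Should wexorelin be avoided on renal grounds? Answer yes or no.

yes

SCr = 260 / 88.4 = 2.941 mg/dL
CrCl = (140 − 78) × 62.7 / (72 × 2.941) = 3887.4 / 211.75 ≈ 18.4 mL/min
CrCl ≈ 18 mL/min, which is < 35 mL/min.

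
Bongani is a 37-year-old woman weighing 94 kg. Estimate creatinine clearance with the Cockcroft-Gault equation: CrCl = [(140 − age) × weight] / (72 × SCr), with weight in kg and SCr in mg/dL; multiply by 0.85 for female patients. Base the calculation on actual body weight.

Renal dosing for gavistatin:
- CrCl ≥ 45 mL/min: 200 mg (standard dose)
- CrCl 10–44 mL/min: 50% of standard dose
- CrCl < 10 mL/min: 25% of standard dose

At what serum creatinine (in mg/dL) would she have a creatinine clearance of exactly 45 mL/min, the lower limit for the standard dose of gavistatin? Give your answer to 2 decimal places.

2.54 mg/dL

Standard dose requires CrCl ≥ 45 mL/min.
Set (140 − 37) × 94 × 0.85 / (72 × SCr) = 45
SCr = (140 − 37) × 94 × 0.85 / (72 × 45) = 2.540 mg/dL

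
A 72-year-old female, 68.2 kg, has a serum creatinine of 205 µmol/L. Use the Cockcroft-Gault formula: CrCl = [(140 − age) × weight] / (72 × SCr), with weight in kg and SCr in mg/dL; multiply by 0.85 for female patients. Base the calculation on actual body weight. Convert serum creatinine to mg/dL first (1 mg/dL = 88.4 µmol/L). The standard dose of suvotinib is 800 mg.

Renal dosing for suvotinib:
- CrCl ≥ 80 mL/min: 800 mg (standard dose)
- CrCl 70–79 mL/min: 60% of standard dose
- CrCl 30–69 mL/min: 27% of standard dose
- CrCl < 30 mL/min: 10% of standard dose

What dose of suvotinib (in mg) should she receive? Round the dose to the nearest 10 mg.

SCr = 205 / 88.4 = 2.319 mg/dL
CrCl = (140 − 72) × 68.2 / (72 × 2.319) × 0.85 = 4637.6 / 166.97 × 0.85 ≈ 23.6 mL/min
CrCl ≈ 24 mL/min → bracket < 30 mL/min.
10% of 800 mg = 80 mg

80 mg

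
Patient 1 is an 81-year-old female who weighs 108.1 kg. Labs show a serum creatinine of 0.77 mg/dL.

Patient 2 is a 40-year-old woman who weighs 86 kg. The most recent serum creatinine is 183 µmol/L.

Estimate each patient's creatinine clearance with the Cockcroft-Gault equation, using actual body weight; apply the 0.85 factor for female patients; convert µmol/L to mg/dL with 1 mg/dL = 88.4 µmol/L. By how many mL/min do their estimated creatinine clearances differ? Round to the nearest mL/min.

Patient 1: CrCl = (140 − 81) × 108.1 / (72 × 0.77) × 0.85 = 6377.9 / 55.44 × 0.85 ≈ 97.8 mL/min
Patient 2: SCr = 183 / 88.4 = 2.07 mg/dL
Patient 2: CrCl = (140 − 40) × 86 / (72 × 2.07) × 0.85 = 8600.0 / 149.04 × 0.85 ≈ 49.0 mL/min
|97.8 − 49.0| = 48.8 mL/min

49 mL/min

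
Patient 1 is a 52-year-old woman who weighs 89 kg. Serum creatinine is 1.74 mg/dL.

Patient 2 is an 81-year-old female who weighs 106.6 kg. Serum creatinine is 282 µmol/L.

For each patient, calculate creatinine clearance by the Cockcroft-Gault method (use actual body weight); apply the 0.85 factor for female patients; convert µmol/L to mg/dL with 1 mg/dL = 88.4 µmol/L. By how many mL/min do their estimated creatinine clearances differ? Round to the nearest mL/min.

Patient 1: CrCl = (140 − 52) × 89 / (72 × 1.74) × 0.85 = 7832.0 / 125.28 × 0.85 ≈ 53.1 mL/min
Patient 2: SCr = 282 / 88.4 = 3.19 mg/dL
Patient 2: CrCl = (140 − 81) × 106.6 / (72 × 3.19) × 0.85 = 6289.4 / 229.68 × 0.85 ≈ 23.3 mL/min
|53.1 − 23.3| = 29.8 mL/min

30 mL/min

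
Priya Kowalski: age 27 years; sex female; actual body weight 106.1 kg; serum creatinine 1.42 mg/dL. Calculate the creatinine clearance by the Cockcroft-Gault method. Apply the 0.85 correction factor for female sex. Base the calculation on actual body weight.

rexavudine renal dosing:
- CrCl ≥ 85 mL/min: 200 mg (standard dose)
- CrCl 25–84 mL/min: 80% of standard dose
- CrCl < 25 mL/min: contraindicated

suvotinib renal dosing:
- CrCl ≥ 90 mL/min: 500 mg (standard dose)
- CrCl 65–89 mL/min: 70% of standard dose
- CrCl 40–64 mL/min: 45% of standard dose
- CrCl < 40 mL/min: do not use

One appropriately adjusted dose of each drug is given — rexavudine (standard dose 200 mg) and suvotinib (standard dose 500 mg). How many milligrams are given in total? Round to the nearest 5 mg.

700 mg

CrCl = (140 − 27) × 106.1 / (72 × 1.42) × 0.85 = 11989.3 / 102.24 × 0.85 ≈ 99.7 mL/min
CrCl ≈ 100 mL/min.
rexavudine: ≥ 85 mL/min → 100% of 200 mg = 200 mg.
suvotinib: ≥ 90 mL/min → 100% of 500 mg = 500 mg.
Total = 200 + 500 = 700 mg.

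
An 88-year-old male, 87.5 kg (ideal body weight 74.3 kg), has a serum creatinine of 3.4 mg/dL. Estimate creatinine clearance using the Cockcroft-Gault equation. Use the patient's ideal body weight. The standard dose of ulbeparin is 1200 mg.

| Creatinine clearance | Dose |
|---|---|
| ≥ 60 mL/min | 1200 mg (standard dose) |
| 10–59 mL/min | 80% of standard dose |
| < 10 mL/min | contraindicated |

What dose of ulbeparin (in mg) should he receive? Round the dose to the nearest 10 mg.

960 mg

CrCl = (140 − 88) × 74.3 / (72 × 3.4) = 3863.6 / 244.80 ≈ 15.8 mL/min
CrCl ≈ 16 mL/min → bracket 10–59 mL/min.
80% of 1200 mg = 960 mg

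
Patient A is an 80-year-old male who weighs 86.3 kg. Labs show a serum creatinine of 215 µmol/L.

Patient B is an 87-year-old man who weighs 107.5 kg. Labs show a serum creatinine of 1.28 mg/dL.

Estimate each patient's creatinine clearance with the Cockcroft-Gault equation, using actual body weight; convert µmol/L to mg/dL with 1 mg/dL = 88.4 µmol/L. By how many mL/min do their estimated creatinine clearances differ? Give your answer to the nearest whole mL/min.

32 mL/min

Patient A: SCr = 215 / 88.4 = 2.432 mg/dL
Patient A: CrCl = (140 − 80) × 86.3 / (72 × 2.432) = 5178.0 / 175.10 ≈ 29.6 mL/min
Patient B: CrCl = (140 − 87) × 107.5 / (72 × 1.28) = 5697.5 / 92.16 ≈ 61.8 mL/min
|29.6 − 61.8| = 32.2 mL/min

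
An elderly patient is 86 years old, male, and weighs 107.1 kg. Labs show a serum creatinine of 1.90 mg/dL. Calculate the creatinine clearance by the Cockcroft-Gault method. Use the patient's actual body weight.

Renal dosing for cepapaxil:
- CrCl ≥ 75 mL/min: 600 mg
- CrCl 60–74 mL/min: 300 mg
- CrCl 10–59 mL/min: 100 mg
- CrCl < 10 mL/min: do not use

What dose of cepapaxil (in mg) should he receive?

CrCl = (140 − 86) × 107.1 / (72 × 1.9) = 5783.4 / 136.80 ≈ 42.3 mL/min
CrCl ≈ 42 mL/min → bracket 10–59 mL/min.
Dose for this bracket: 100 mg.

100 mg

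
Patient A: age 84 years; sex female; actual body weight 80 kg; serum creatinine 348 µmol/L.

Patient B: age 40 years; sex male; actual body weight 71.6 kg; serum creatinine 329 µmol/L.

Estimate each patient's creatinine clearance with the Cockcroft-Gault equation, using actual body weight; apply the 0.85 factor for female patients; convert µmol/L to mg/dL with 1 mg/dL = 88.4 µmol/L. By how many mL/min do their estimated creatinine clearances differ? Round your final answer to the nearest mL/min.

Patient A: SCr = 348 / 88.4 = 3.937 mg/dL
Patient A: CrCl = (140 − 84) × 80 / (72 × 3.937) × 0.85 = 4480.0 / 283.46 × 0.85 ≈ 13.4 mL/min
Patient B: SCr = 329 / 88.4 = 3.722 mg/dL
Patient B: CrCl = (140 − 40) × 71.6 / (72 × 3.722) = 7160.0 / 267.98 ≈ 26.7 mL/min
|13.4 − 26.7| = 13.3 mL/min

13 mL/min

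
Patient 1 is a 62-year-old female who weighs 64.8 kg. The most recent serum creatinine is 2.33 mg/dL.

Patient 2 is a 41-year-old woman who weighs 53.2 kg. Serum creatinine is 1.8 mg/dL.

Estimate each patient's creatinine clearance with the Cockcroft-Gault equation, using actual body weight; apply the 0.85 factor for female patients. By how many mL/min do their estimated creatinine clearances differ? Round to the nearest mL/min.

9 mL/min

Patient 1: CrCl = (140 − 62) × 64.8 / (72 × 2.33) × 0.85 = 5054.4 / 167.76 × 0.85 ≈ 25.6 mL/min
Patient 2: CrCl = (140 − 41) × 53.2 / (72 × 1.8) × 0.85 = 5266.8 / 129.60 × 0.85 ≈ 34.5 mL/min
|25.6 − 34.5| = 8.9 mL/min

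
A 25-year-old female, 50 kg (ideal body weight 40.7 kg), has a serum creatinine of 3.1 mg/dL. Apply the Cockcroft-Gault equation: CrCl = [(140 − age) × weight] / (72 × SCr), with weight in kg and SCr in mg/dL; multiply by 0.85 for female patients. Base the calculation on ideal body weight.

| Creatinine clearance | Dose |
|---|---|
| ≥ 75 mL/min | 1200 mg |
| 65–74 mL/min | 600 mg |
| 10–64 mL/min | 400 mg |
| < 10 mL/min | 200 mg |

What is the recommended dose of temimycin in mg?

400 mg

CrCl = (140 − 25) × 40.7 / (72 × 3.1) × 0.85 = 4680.5 / 223.20 × 0.85 ≈ 17.8 mL/min
CrCl ≈ 18 mL/min → bracket 10–64 mL/min.
Dose for this bracket: 400 mg.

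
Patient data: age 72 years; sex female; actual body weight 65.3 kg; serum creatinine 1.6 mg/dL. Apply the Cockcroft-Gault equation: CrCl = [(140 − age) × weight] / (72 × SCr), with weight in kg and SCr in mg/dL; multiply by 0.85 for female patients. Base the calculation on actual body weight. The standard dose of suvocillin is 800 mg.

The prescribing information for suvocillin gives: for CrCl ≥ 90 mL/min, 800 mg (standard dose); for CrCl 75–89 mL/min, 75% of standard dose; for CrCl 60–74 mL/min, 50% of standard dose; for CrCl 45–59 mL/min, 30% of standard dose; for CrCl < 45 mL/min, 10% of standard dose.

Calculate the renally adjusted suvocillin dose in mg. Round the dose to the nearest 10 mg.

CrCl = (140 − 72) × 65.3 / (72 × 1.6) × 0.85 = 4440.4 / 115.20 × 0.85 ≈ 32.8 mL/min
CrCl ≈ 33 mL/min → bracket < 45 mL/min.
10% of 800 mg = 80 mg

80 mg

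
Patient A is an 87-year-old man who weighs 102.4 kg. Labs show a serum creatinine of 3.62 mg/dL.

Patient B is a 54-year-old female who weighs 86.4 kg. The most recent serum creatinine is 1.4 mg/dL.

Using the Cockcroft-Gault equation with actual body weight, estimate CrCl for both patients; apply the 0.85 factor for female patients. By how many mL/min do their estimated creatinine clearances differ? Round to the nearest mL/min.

Patient A: CrCl = (140 − 87) × 102.4 / (72 × 3.62) = 5427.2 / 260.64 ≈ 20.8 mL/min
Patient B: CrCl = (140 − 54) × 86.4 / (72 × 1.4) × 0.85 = 7430.4 / 100.80 × 0.85 ≈ 62.7 mL/min
|20.8 − 62.7| = 41.9 mL/min

42 mL/min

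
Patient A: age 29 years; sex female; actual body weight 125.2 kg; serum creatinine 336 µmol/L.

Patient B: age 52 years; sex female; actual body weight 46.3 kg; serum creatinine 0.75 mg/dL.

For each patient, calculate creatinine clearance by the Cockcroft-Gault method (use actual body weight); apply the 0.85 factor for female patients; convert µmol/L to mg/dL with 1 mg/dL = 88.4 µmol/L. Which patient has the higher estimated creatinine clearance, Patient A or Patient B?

Patient B

Patient A: SCr = 336 / 88.4 = 3.801 mg/dL
Patient A: CrCl = (140 − 29) × 125.2 / (72 × 3.801) × 0.85 = 13897.2 / 273.67 × 0.85 ≈ 43.2 mL/min
Patient B: CrCl = (140 − 52) × 46.3 / (72 × 0.75) × 0.85 = 4074.4 / 54.00 × 0.85 ≈ 64.1 mL/min
43.2 vs 64.1 mL/min → Patient B is higher.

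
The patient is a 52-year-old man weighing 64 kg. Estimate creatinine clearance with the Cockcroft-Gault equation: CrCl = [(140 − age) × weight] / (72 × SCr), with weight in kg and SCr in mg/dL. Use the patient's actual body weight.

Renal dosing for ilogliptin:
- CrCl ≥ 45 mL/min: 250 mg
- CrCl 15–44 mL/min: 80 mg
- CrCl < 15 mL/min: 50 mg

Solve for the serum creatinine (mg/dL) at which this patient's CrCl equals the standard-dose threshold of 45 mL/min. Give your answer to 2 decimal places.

1.74 mg/dL

Standard dose requires CrCl ≥ 45 mL/min.
Set (140 − 52) × 64 / (72 × SCr) = 45
SCr = (140 − 52) × 64 / (72 × 45) = 1.738 mg/dL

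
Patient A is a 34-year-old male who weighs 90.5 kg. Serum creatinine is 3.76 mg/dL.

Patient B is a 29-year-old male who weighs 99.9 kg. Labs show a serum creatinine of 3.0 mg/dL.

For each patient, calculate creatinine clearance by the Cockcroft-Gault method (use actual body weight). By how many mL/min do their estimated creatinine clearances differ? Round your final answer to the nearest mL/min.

16 mL/min

Patient A: CrCl = (140 − 34) × 90.5 / (72 × 3.76) = 9593.0 / 270.72 ≈ 35.4 mL/min
Patient B: CrCl = (140 − 29) × 99.9 / (72 × 3) = 11088.9 / 216.00 ≈ 51.3 mL/min
|35.4 − 51.3| = 15.9 mL/min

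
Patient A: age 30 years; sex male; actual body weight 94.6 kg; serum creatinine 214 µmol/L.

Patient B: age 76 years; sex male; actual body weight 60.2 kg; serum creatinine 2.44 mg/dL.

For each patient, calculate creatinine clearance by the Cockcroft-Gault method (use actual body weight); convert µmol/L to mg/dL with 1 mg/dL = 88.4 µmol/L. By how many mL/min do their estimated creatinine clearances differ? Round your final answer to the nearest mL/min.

38 mL/min

Patient A: SCr = 214 / 88.4 = 2.421 mg/dL
Patient A: CrCl = (140 − 30) × 94.6 / (72 × 2.421) = 10406.0 / 174.31 ≈ 59.7 mL/min
Patient B: CrCl = (140 − 76) × 60.2 / (72 × 2.44) = 3852.8 / 175.68 ≈ 21.9 mL/min
|59.7 − 21.9| = 37.8 mL/min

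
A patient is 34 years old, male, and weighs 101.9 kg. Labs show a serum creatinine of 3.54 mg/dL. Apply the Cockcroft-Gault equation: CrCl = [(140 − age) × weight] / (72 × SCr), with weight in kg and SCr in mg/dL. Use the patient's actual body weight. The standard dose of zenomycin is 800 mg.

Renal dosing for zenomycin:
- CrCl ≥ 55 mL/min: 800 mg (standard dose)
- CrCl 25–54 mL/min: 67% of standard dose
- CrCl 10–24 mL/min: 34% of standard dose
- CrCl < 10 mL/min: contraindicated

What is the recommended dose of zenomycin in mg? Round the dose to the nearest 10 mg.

540 mg

CrCl = (140 − 34) × 101.9 / (72 × 3.54) = 10801.4 / 254.88 ≈ 42.4 mL/min
CrCl ≈ 42 mL/min → bracket 25–54 mL/min.
67% of 800 mg = 536 mg → 540 mg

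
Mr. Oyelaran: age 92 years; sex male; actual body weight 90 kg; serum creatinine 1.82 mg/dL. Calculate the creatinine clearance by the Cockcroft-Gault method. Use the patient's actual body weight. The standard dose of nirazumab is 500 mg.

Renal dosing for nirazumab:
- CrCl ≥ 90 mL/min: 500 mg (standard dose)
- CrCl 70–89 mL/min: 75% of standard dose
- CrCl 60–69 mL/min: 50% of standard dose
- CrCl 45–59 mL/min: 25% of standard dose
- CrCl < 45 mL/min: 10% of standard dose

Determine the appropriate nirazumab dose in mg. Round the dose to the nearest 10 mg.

50 mg

CrCl = (140 − 92) × 90 / (72 × 1.82) = 4320.0 / 131.04 ≈ 33.0 mL/min
CrCl ≈ 33 mL/min → bracket < 45 mL/min.
10% of 500 mg = 50 mg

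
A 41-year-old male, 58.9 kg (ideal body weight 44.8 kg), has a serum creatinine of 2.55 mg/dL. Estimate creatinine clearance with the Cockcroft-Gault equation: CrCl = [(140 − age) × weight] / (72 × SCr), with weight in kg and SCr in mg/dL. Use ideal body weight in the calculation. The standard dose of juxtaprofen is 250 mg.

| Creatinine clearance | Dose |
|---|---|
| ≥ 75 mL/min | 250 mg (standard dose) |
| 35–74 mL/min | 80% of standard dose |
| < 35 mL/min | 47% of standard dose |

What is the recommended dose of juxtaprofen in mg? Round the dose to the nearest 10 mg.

CrCl = (140 − 41) × 44.8 / (72 × 2.55) = 4435.2 / 183.60 ≈ 24.2 mL/min
CrCl ≈ 24 mL/min → bracket < 35 mL/min.
47% of 250 mg = 117.5 mg → 120 mg

120 mg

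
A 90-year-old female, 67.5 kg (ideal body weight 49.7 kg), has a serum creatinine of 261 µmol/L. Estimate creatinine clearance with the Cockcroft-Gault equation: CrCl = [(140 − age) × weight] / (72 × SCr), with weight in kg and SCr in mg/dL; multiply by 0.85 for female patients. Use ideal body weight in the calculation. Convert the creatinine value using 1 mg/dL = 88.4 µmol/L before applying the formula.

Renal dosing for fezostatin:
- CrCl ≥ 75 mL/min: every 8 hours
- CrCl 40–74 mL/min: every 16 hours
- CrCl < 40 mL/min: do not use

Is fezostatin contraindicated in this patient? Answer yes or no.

SCr = 261 / 88.4 = 2.952 mg/dL
CrCl = (140 − 90) × 49.7 / (72 × 2.952) × 0.85 = 2485.0 / 212.54 × 0.85 ≈ 9.9 mL/min
CrCl ≈ 10 mL/min, which is < 40 mL/min.

yes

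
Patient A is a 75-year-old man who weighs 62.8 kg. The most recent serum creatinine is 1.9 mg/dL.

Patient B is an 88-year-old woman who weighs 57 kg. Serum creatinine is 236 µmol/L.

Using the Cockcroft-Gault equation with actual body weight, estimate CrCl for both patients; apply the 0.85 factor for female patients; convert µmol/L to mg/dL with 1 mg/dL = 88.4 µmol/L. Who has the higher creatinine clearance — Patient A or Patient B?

Patient A: CrCl = (140 − 75) × 62.8 / (72 × 1.9) = 4082.0 / 136.80 ≈ 29.8 mL/min
Patient B: SCr = 236 / 88.4 = 2.67 mg/dL
Patient B: CrCl = (140 − 88) × 57 / (72 × 2.67) × 0.85 = 2964.0 / 192.24 × 0.85 ≈ 13.1 mL/min
29.8 vs 13.1 mL/min → Patient A is higher.

Patient A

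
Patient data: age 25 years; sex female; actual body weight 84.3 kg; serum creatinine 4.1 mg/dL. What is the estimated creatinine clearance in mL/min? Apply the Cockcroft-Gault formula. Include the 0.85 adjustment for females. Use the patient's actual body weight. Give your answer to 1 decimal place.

CrCl = (140 − 25) × 84.3 / (72 × 4.1) × 0.85 = 9694.5 / 295.20 × 0.85 ≈ 27.9 mL/min

27.9 mL/min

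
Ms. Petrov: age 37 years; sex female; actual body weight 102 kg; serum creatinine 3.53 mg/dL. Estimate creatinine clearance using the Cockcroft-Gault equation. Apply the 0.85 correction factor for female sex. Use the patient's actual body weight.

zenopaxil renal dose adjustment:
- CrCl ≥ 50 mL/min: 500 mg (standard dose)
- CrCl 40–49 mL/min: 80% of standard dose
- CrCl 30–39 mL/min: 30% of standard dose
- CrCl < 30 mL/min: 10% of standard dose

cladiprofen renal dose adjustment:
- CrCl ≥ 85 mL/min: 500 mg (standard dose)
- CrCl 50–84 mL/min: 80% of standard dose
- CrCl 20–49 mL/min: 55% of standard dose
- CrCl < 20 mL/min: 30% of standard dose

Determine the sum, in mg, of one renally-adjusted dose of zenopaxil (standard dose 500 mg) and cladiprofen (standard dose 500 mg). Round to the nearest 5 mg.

425 mg

CrCl = (140 − 37) × 102 / (72 × 3.53) × 0.85 = 10506.0 / 254.16 × 0.85 ≈ 35.1 mL/min
CrCl ≈ 35 mL/min.
zenopaxil: 30–39 mL/min → 30% of 500 mg = 150 mg.
cladiprofen: 20–49 mL/min → 55% of 500 mg = 275 mg.
Total = 150 + 275 = 425 mg.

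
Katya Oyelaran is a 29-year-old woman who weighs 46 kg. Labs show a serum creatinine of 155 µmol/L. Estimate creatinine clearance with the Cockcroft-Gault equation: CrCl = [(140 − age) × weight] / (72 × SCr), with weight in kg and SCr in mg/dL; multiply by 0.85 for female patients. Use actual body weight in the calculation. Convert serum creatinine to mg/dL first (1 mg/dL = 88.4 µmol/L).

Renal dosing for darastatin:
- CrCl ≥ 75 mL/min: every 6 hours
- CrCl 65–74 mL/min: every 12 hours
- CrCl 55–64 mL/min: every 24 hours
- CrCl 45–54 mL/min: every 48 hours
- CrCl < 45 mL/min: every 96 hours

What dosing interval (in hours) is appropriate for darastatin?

SCr = 155 / 88.4 = 1.753 mg/dL
CrCl = (140 − 29) × 46 / (72 × 1.753) × 0.85 = 5106.0 / 126.22 × 0.85 ≈ 34.4 mL/min
CrCl ≈ 34 mL/min → bracket < 45 mL/min → every 96 hours.

every 96 hours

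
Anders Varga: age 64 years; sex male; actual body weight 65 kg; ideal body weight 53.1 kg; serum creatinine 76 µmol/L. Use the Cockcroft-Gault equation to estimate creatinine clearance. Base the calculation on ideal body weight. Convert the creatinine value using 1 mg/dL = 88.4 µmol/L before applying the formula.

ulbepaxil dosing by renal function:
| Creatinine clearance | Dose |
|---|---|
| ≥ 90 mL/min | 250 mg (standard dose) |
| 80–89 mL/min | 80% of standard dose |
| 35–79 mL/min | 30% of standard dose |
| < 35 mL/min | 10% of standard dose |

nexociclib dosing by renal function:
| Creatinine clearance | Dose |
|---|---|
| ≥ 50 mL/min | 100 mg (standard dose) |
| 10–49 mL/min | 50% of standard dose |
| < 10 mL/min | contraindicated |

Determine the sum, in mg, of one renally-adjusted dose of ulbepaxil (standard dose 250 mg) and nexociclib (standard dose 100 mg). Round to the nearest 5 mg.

SCr = 76 / 88.4 = 0.86 mg/dL
CrCl = (140 − 64) × 53.1 / (72 × 0.86) = 4035.6 / 61.92 ≈ 65.2 mL/min
CrCl ≈ 65 mL/min.
ulbepaxil: 35–79 mL/min → 30% of 250 mg = 75 mg.
nexociclib: ≥ 50 mL/min → 100% of 100 mg = 100 mg.
Total = 75 + 100 = 175 mg.

175 mg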